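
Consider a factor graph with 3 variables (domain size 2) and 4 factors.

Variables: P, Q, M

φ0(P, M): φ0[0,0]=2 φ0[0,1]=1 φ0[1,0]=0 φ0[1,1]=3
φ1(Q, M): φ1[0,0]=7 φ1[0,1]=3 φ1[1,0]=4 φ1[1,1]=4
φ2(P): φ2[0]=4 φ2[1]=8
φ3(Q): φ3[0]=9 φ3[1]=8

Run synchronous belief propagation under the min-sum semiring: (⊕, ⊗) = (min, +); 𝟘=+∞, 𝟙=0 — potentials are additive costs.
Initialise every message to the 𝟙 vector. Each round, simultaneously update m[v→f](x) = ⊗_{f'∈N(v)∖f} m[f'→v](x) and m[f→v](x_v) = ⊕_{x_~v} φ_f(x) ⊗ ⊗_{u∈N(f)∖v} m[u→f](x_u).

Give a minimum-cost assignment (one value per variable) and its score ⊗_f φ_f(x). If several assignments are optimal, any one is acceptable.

init: all messages = 𝟙 over 2 values
r1 m[φ0→P] = [1, 0]
r1 m[φ0→M] = [0, 1]
r1 m[φ1→Q] = [3, 4]
r1 m[φ1→M] = [4, 3]
r1 m[φ2→P] = [4, 8]
r1 m[φ3→Q] = [9, 8]
r1 m[P→φ0] = [0, 0]
r1 m[P→φ2] = [0, 0]
r1 m[Q→φ1] = [0, 0]
r1 m[Q→φ3] = [0, 0]
r1 m[M→φ0] = [0, 0]
r1 m[M→φ1] = [0, 0]
r2 m[φ0→P] = [1, 0]
r2 m[φ0→M] = [0, 1]
r2 m[φ1→Q] = [3, 4]
r2 m[φ1→M] = [4, 3]
r2 m[φ2→P] = [4, 8]
r2 m[φ3→Q] = [9, 8]
r2 m[P→φ0] = [4, 8]
r2 m[P→φ2] = [1, 0]
r2 m[Q→φ1] = [9, 8]
r2 m[Q→φ3] = [3, 4]
r2 m[M→φ0] = [4, 3]
r2 m[M→φ1] = [0, 1]
r3 m[φ0→P] = [4, 4]
r3 m[φ0→M] = [6, 5]
r3 m[φ1→Q] = [4, 4]
r3 m[φ1→M] = [12, 12]
r3 m[φ2→P] = [4, 8]
r3 m[φ3→Q] = [9, 8]
r3 m[P→φ0] = [4, 8]
r3 m[P→φ2] = [1, 0]
r3 m[Q→φ1] = [9, 8]
r3 m[Q→φ3] = [3, 4]
r3 m[M→φ0] = [4, 3]
r3 m[M→φ1] = [0, 1]
r4 m[φ0→P] = [4, 4]
r4 m[φ0→M] = [6, 5]
r4 m[φ1→Q] = [4, 4]
r4 m[φ1→M] = [12, 12]
r4 m[φ2→P] = [4, 8]
r4 m[φ3→Q] = [9, 8]
r4 m[P→φ0] = [4, 8]
r4 m[P→φ2] = [4, 4]
r4 m[Q→φ1] = [9, 8]
r4 m[Q→φ3] = [4, 4]
r4 m[M→φ0] = [12, 12]
r4 m[M→φ1] = [6, 5]
r5 m[φ0→P] = [13, 12]
r5 m[φ0→M] = [6, 5]
r5 m[φ1→Q] = [8, 9]
r5 m[φ1→M] = [12, 12]
r5 m[φ2→P] = [4, 8]
r5 m[φ3→Q] = [9, 8]
r5 m[P→φ0] = [4, 8]
r5 m[P→φ2] = [4, 4]
r5 m[Q→φ1] = [9, 8]
r5 m[Q→φ3] = [4, 4]
r5 m[M→φ0] = [12, 12]
r5 m[M→φ1] = [6, 5]
r6 m[φ0→P] = [13, 12]
r6 m[φ0→M] = [6, 5]
r6 m[φ1→Q] = [8, 9]
r6 m[φ1→M] = [12, 12]
r6 m[φ2→P] = [4, 8]
r6 m[φ3→Q] = [9, 8]
r6 m[P→φ0] = [4, 8]
r6 m[P→φ2] = [13, 12]
r6 m[Q→φ1] = [9, 8]
r6 m[Q→φ3] = [8, 9]
r6 m[M→φ0] = [12, 12]
r6 m[M→φ1] = [6, 5]
r7 m[φ0→P] = [13, 12]
r7 m[φ0→M] = [6, 5]
r7 m[φ1→Q] = [8, 9]
r7 m[φ1→M] = [12, 12]
r7 m[φ2→P] = [4, 8]
r7 m[φ3→Q] = [9, 8]
r7 m[P→φ0] = [4, 8]
r7 m[P→φ2] = [13, 12]
r7 m[Q→φ1] = [9, 8]
r7 m[Q→φ3] = [8, 9]
r7 m[M→φ0] = [12, 12]
r7 m[M→φ1] = [6, 5]
fixed point reached at round 7
traceback from P: (P=0, Q=0, M=1), score=17

assignment: (P=0, Q=0, M=1); score = 17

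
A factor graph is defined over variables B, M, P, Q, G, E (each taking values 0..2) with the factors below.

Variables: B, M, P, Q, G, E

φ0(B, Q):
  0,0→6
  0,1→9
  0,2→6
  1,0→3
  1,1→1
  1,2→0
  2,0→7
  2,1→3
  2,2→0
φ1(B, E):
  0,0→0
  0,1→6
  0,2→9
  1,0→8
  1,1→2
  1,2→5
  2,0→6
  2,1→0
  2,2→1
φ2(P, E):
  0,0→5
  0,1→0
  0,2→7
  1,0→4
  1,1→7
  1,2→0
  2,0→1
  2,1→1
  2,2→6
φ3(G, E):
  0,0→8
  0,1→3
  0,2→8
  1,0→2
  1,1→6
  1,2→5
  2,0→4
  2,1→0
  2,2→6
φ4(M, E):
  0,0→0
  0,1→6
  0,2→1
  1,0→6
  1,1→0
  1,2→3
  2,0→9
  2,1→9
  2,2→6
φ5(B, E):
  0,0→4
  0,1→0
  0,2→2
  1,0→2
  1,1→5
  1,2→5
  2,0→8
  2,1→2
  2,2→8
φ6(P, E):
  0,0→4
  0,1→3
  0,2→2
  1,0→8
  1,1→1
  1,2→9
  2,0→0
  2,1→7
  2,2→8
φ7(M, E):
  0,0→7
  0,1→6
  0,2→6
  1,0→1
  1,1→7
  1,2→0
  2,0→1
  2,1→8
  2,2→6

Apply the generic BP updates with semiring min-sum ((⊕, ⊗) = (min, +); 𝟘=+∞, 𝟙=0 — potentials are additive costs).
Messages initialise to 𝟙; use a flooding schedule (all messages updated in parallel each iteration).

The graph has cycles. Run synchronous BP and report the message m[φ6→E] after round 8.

init: all messages = 𝟙 over 3 values
r1 m[φ0→B] = [6, 0, 0]
r1 m[φ0→Q] = [3, 1, 0]
r1 m[φ1→B] = [0, 2, 0]
r1 m[φ1→E] = [0, 0, 1]
r1 m[φ2→P] = [0, 0, 1]
r1 m[φ2→E] = [1, 0, 0]
r1 m[φ3→G] = [3, 2, 0]
r1 m[φ3→E] = [2, 0, 5]
r1 m[φ4→M] = [0, 0, 6]
r1 m[φ4→E] = [0, 0, 1]
r1 m[φ5→B] = [0, 2, 2]
r1 m[φ5→E] = [2, 0, 2]
r1 m[φ6→P] = [2, 1, 0]
r1 m[φ6→E] = [0, 1, 2]
r1 m[φ7→M] = [6, 0, 1]
r1 m[φ7→E] = [1, 6, 0]
r1 m[B→φ0] = [0, 0, 0]
r1 m[B→φ1] = [0, 0, 0]
r1 m[B→φ5] = [0, 0, 0]
r1 m[M→φ4] = [0, 0, 0]
r1 m[M→φ7] = [0, 0, 0]
r1 m[P→φ2] = [0, 0, 0]
r1 m[P→φ6] = [0, 0, 0]
r1 m[Q→φ0] = [0, 0, 0]
r1 m[G→φ3] = [0, 0, 0]
r1 m[E→φ1] = [0, 0, 0]
r1 m[E→φ2] = [0, 0, 0]
r1 m[E→φ3] = [0, 0, 0]
r1 m[E→φ4] = [0, 0, 0]
r1 m[E→φ5] = [0, 0, 0]
r1 m[E→φ6] = [0, 0, 0]
r1 m[E→φ7] = [0, 0, 0]
r2 m[φ0→B] = [6, 0, 0]
r2 m[φ0→Q] = [3, 1, 0]
r2 m[φ1→B] = [0, 2, 0]
r2 m[φ1→E] = [0, 0, 1]
r2 m[φ2→P] = [0, 0, 1]
r2 m[φ2→E] = [1, 0, 0]
r2 m[φ3→G] = [3, 2, 0]
r2 m[φ3→E] = [2, 0, 5]
r2 m[φ4→M] = [0, 0, 6]
r2 m[φ4→E] = [0, 0, 1]
r2 m[φ5→B] = [0, 2, 2]
r2 m[φ5→E] = [2, 0, 2]
r2 m[φ6→P] = [2, 1, 0]
r2 m[φ6→E] = [0, 1, 2]
r2 m[φ7→M] = [6, 0, 1]
r2 m[φ7→E] = [1, 6, 0]
r2 m[B→φ0] = [0, 4, 2]
r2 m[B→φ1] = [6, 2, 2]
r2 m[B→φ5] = [6, 2, 0]
r2 m[M→φ4] = [6, 0, 1]
r2 m[M→φ7] = [0, 0, 6]
r2 m[P→φ2] = [2, 1, 0]
r2 m[P→φ6] = [0, 0, 1]
r2 m[Q→φ0] = [0, 0, 0]
r2 m[G→φ3] = [0, 0, 0]
r2 m[E→φ1] = [6, 7, 10]
r2 m[E→φ2] = [5, 7, 11]
r2 m[E→φ3] = [4, 7, 6]
r2 m[E→φ4] = [6, 7, 10]
r2 m[E→φ5] = [4, 7, 9]
r2 m[E→φ6] = [6, 6, 9]
r2 m[E→φ7] = [5, 1, 11]
r3 m[φ0→B] = [6, 0, 0]
r3 m[φ0→Q] = [6, 5, 2]
r3 m[φ1→B] = [6, 9, 7]
r3 m[φ1→E] = [6, 2, 3]
r3 m[φ2→P] = [7, 9, 6]
r3 m[φ2→E] = [1, 1, 1]
r3 m[φ3→G] = [10, 6, 7]
r3 m[φ3→E] = [2, 0, 5]
r3 m[φ4→M] = [6, 7, 15]
r3 m[φ4→E] = [6, 0, 3]
r3 m[φ5→B] = [7, 6, 9]
r3 m[φ5→E] = [4, 2, 7]
r3 m[φ6→P] = [9, 7, 6]
r3 m[φ6→E] = [1, 1, 2]
r3 m[φ7→M] = [7, 6, 6]
r3 m[φ7→E] = [1, 6, 0]
r3 m[B→φ0] = [0, 4, 2]
r3 m[B→φ1] = [6, 2, 2]
r3 m[B→φ5] = [6, 2, 0]
r3 m[M→φ4] = [6, 0, 1]
r3 m[M→φ7] = [0, 0, 6]
r3 m[P→φ2] = [2, 1, 0]
r3 m[P→φ6] = [0, 0, 1]
r3 m[Q→φ0] = [0, 0, 0]
r3 m[G→φ3] = [0, 0, 0]
r3 m[E→φ1] = [6, 7, 10]
r3 m[E→φ2] = [5, 7, 11]
r3 m[E→φ3] = [4, 7, 6]
r3 m[E→φ4] = [6, 7, 10]
r3 m[E→φ5] = [4, 7, 9]
r3 m[E→φ6] = [6, 6, 9]
r3 m[E→φ7] = [5, 1, 11]
r4 m[φ0→B] = [6, 0, 0]
r4 m[φ0→Q] = [6, 5, 2]
r4 m[φ1→B] = [6, 9, 7]
r4 m[φ1→E] = [6, 2, 3]
r4 m[φ2→P] = [7, 9, 6]
r4 m[φ2→E] = [1, 1, 1]
r4 m[φ3→G] = [10, 6, 7]
r4 m[φ3→E] = [2, 0, 5]
r4 m[φ4→M] = [6, 7, 15]
r4 m[φ4→E] = [6, 0, 3]
r4 m[φ5→B] = [7, 6, 9]
r4 m[φ5→E] = [4, 2, 7]
r4 m[φ6→P] = [9, 7, 6]
r4 m[φ6→E] = [1, 1, 2]
r4 m[φ7→M] = [7, 6, 6]
r4 m[φ7→E] = [1, 6, 0]
r4 m[B→φ0] = [13, 15, 16]
r4 m[B→φ1] = [13, 6, 9]
r4 m[B→φ5] = [12, 9, 7]
r4 m[M→φ4] = [7, 6, 6]
r4 m[M→φ7] = [6, 7, 15]
r4 m[P→φ2] = [9, 7, 6]
r4 m[P→φ6] = [7, 9, 6]
r4 m[Q→φ0] = [0, 0, 0]
r4 m[G→φ3] = [0, 0, 0]
r4 m[E→φ1] = [15, 10, 18]
r4 m[E→φ2] = [20, 11, 20]
r4 m[E→φ3] = [19, 12, 16]
r4 m[E→φ4] = [15, 12, 18]
r4 m[E→φ5] = [17, 10, 14]
r4 m[E→φ6] = [20, 11, 19]
r4 m[E→φ7] = [20, 6, 21]
r5 m[φ0→B] = [6, 0, 0]
r5 m[φ0→Q] = [18, 16, 15]
r5 m[φ1→B] = [15, 12, 10]
r5 m[φ1→E] = [13, 8, 10]
r5 m[φ2→P] = [11, 18, 12]
r5 m[φ2→E] = [7, 7, 7]
r5 m[φ3→G] = [15, 18, 12]
r5 m[φ3→E] = [2, 0, 5]
r5 m[φ4→M] = [15, 12, 21]
r5 m[φ4→E] = [7, 6, 8]
r5 m[φ5→B] = [10, 15, 12]
r5 m[φ5→E] = [11, 9, 14]
r5 m[φ6→P] = [14, 12, 18]
r5 m[φ6→E] = [6, 10, 9]
r5 m[φ7→M] = [12, 13, 14]
r5 m[φ7→E] = [8, 12, 7]
r5 m[B→φ0] = [13, 15, 16]
r5 m[B→φ1] = [13, 6, 9]
r5 m[B→φ5] = [12, 9, 7]
r5 m[M→φ4] = [7, 6, 6]
r5 m[M→φ7] = [6, 7, 15]
r5 m[P→φ2] = [9, 7, 6]
r5 m[P→φ6] = [7, 9, 6]
r5 m[Q→φ0] = [0, 0, 0]
r5 m[G→φ3] = [0, 0, 0]
r5 m[E→φ1] = [15, 10, 18]
r5 m[E→φ2] = [20, 11, 20]
r5 m[E→φ3] = [19, 12, 16]
r5 m[E→φ4] = [15, 12, 18]
r5 m[E→φ5] = [17, 10, 14]
r5 m[E→φ6] = [20, 11, 19]
r5 m[E→φ7] = [20, 6, 21]
r6 m[φ0→B] = [6, 0, 0]
r6 m[φ0→Q] = [18, 16, 15]
r6 m[φ1→B] = [15, 12, 10]
r6 m[φ1→E] = [13, 8, 10]
r6 m[φ2→P] = [11, 18, 12]
r6 m[φ2→E] = [7, 7, 7]
r6 m[φ3→G] = [15, 18, 12]
r6 m[φ3→E] = [2, 0, 5]
r6 m[φ4→M] = [15, 12, 21]
r6 m[φ4→E] = [7, 6, 8]
r6 m[φ5→B] = [10, 15, 12]
r6 m[φ5→E] = [11, 9, 14]
r6 m[φ6→P] = [14, 12, 18]
r6 m[φ6→E] = [6, 10, 9]
r6 m[φ7→M] = [12, 13, 14]
r6 m[φ7→E] = [8, 12, 7]
r6 m[B→φ0] = [25, 27, 22]
r6 m[B→φ1] = [16, 15, 12]
r6 m[B→φ5] = [21, 12, 10]
r6 m[M→φ4] = [12, 13, 14]
r6 m[M→φ7] = [15, 12, 21]
r6 m[P→φ2] = [14, 12, 18]
r6 m[P→φ6] = [11, 18, 12]
r6 m[Q→φ0] = [0, 0, 0]
r6 m[G→φ3] = [0, 0, 0]
r6 m[E→φ1] = [41, 44, 50]
r6 m[E→φ2] = [47, 45, 53]
r6 m[E→φ3] = [52, 52, 55]
r6 m[E→φ4] = [47, 46, 52]
r6 m[E→φ5] = [43, 43, 46]
r6 m[E→φ6] = [48, 42, 51]
r6 m[E→φ7] = [46, 40, 53]
r7 m[φ0→B] = [6, 0, 0]
r7 m[φ0→Q] = [29, 25, 22]
r7 m[φ1→B] = [41, 46, 44]
r7 m[φ1→E] = [16, 12, 13]
r7 m[φ2→P] = [45, 51, 46]
r7 m[φ2→E] = [16, 14, 12]
r7 m[φ3→G] = [55, 54, 52]
r7 m[φ3→E] = [2, 0, 5]
r7 m[φ4→M] = [47, 46, 55]
r7 m[φ4→E] = [12, 13, 13]
r7 m[φ5→B] = [43, 45, 45]
r7 m[φ5→E] = [14, 12, 17]
r7 m[φ6→P] = [45, 43, 48]
r7 m[φ6→E] = [12, 14, 13]
r7 m[φ7→M] = [46, 47, 47]
r7 m[φ7→E] = [13, 19, 12]
r7 m[B→φ0] = [25, 27, 22]
r7 m[B→φ1] = [16, 15, 12]
r7 m[B→φ5] = [21, 12, 10]
r7 m[M→φ4] = [12, 13, 14]
r7 m[M→φ7] = [15, 12, 21]
r7 m[P→φ2] = [14, 12, 18]
r7 m[P→φ6] = [11, 18, 12]
r7 m[Q→φ0] = [0, 0, 0]
r7 m[G→φ3] = [0, 0, 0]
r7 m[E→φ1] = [41, 44, 50]
r7 m[E→φ2] = [47, 45, 53]
r7 m[E→φ3] = [52, 52, 55]
r7 m[E→φ4] = [47, 46, 52]
r7 m[E→φ5] = [43, 43, 46]
r7 m[E→φ6] = [48, 42, 51]
r7 m[E→φ7] = [46, 40, 53]
r8 m[φ0→B] = [6, 0, 0]
r8 m[φ0→Q] = [29, 25, 22]
r8 m[φ1→B] = [41, 46, 44]
r8 m[φ1→E] = [16, 12, 13]
r8 m[φ2→P] = [45, 51, 46]
r8 m[φ2→E] = [16, 14, 12]
r8 m[φ3→G] = [55, 54, 52]
r8 m[φ3→E] = [2, 0, 5]
r8 m[φ4→M] = [47, 46, 55]
r8 m[φ4→E] = [12, 13, 13]
r8 m[φ5→B] = [43, 45, 45]
r8 m[φ5→E] = [14, 12, 17]
r8 m[φ6→P] = [45, 43, 48]
r8 m[φ6→E] = [12, 14, 13]
r8 m[φ7→M] = [46, 47, 47]
r8 m[φ7→E] = [13, 19, 12]
r8 m[B→φ0] = [84, 91, 89]
r8 m[B→φ1] = [49, 45, 45]
r8 m[B→φ5] = [47, 46, 44]
r8 m[M→φ4] = [46, 47, 47]
r8 m[M→φ7] = [47, 46, 55]
r8 m[P→φ2] = [45, 43, 48]
r8 m[P→φ6] = [45, 51, 46]
r8 m[Q→φ0] = [0, 0, 0]
r8 m[G→φ3] = [0, 0, 0]
r8 m[E→φ1] = [69, 72, 72]
r8 m[E→φ2] = [69, 70, 73]
r8 m[E→φ3] = [83, 84, 80]
r8 m[E→φ4] = [73, 71, 72]
r8 m[E→φ5] = [71, 72, 68]
r8 m[E→φ6] = [73, 70, 72]
r8 m[E→φ7] = [72, 65, 73]

message @ round 8 = [12, 14, 13]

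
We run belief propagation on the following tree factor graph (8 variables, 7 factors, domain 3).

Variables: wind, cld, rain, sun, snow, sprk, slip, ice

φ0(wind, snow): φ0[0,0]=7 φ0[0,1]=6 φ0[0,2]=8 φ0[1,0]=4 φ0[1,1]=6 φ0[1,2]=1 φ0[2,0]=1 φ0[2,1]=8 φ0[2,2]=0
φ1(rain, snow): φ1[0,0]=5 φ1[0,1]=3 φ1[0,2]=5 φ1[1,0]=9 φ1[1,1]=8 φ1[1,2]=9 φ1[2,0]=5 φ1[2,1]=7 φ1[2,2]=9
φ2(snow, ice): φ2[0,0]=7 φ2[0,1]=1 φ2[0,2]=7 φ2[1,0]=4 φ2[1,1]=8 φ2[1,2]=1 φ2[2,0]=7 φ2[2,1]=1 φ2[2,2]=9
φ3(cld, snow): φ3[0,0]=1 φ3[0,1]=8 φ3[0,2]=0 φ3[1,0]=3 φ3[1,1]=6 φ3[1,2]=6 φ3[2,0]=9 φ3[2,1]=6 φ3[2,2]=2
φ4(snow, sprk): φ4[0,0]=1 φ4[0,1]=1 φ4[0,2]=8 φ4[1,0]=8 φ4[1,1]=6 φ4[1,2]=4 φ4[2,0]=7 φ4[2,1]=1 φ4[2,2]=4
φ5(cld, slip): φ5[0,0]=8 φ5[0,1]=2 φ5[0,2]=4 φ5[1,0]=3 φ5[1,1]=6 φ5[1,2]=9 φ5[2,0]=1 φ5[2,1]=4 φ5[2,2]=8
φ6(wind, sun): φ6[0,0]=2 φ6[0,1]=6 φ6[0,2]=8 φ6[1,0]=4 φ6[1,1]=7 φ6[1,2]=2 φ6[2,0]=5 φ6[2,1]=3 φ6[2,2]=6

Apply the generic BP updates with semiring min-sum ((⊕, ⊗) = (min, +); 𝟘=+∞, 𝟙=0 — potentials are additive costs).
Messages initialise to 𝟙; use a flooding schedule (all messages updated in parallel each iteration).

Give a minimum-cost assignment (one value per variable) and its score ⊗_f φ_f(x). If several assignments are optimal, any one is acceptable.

assignment: (wind=1, cld=0, rain=0, sun=2, snow=2, sprk=1, slip=1, ice=1); score = 12

init: all messages = 𝟙 over 3 values
r1 m[φ0→wind] = [6, 1, 0]
r1 m[φ0→snow] = [1, 6, 0]
r1 m[φ1→rain] = [3, 8, 5]
r1 m[φ1→snow] = [5, 3, 5]
r1 m[φ2→snow] = [1, 1, 1]
r1 m[φ2→ice] = [4, 1, 1]
r1 m[φ3→cld] = [0, 3, 2]
r1 m[φ3→snow] = [1, 6, 0]
r1 m[φ4→snow] = [1, 4, 1]
r1 m[φ4→sprk] = [1, 1, 4]
r1 m[φ5→cld] = [2, 3, 1]
r1 m[φ5→slip] = [1, 2, 4]
r1 m[φ6→wind] = [2, 2, 3]
r1 m[φ6→sun] = [2, 3, 2]
r1 m[wind→φ0] = [0, 0, 0]
r1 m[wind→φ6] = [0, 0, 0]
r1 m[cld→φ3] = [0, 0, 0]
r1 m[cld→φ5] = [0, 0, 0]
r1 m[rain→φ1] = [0, 0, 0]
r1 m[sun→φ6] = [0, 0, 0]
r1 m[snow→φ0] = [0, 0, 0]
r1 m[snow→φ1] = [0, 0, 0]
r1 m[snow→φ2] = [0, 0, 0]
r1 m[snow→φ3] = [0, 0, 0]
r1 m[snow→φ4] = [0, 0, 0]
r1 m[sprk→φ4] = [0, 0, 0]
r1 m[slip→φ5] = [0, 0, 0]
r1 m[ice→φ2] = [0, 0, 0]
r2 m[φ0→wind] = [6, 1, 0]
r2 m[φ0→snow] = [1, 6, 0]
r2 m[φ1→rain] = [3, 8, 5]
r2 m[φ1→snow] = [5, 3, 5]
r2 m[φ2→snow] = [1, 1, 1]
r2 m[φ2→ice] = [4, 1, 1]
r2 m[φ3→cld] = [0, 3, 2]
r2 m[φ3→snow] = [1, 6, 0]
r2 m[φ4→snow] = [1, 4, 1]
r2 m[φ4→sprk] = [1, 1, 4]
r2 m[φ5→cld] = [2, 3, 1]
r2 m[φ5→slip] = [1, 2, 4]
r2 m[φ6→wind] = [2, 2, 3]
r2 m[φ6→sun] = [2, 3, 2]
r2 m[wind→φ0] = [2, 2, 3]
r2 m[wind→φ6] = [6, 1, 0]
r2 m[cld→φ3] = [2, 3, 1]
r2 m[cld→φ5] = [0, 3, 2]
r2 m[rain→φ1] = [0, 0, 0]
r2 m[sun→φ6] = [0, 0, 0]
r2 m[snow→φ0] = [8, 14, 7]
r2 m[snow→φ1] = [4, 17, 2]
r2 m[snow→φ2] = [8, 19, 6]
r2 m[snow→φ3] = [8, 14, 7]
r2 m[snow→φ4] = [8, 16, 6]
r2 m[sprk→φ4] = [0, 0, 0]
r2 m[slip→φ5] = [0, 0, 0]
r2 m[ice→φ2] = [0, 0, 0]
r3 m[φ0→wind] = [15, 8, 7]
r3 m[φ0→snow] = [4, 8, 3]
r3 m[φ1→rain] = [7, 11, 9]
r3 m[φ1→snow] = [5, 3, 5]
r3 m[φ2→snow] = [1, 1, 1]
r3 m[φ2→ice] = [13, 7, 15]
r3 m[φ3→cld] = [7, 11, 9]
r3 m[φ3→snow] = [3, 7, 2]
r3 m[φ4→snow] = [1, 4, 1]
r3 m[φ4→sprk] = [9, 7, 10]
r3 m[φ5→cld] = [2, 3, 1]
r3 m[φ5→slip] = [3, 2, 4]
r3 m[φ6→wind] = [2, 2, 3]
r3 m[φ6→sun] = [5, 3, 3]
r3 m[wind→φ0] = [2, 2, 3]
r3 m[wind→φ6] = [6, 1, 0]
r3 m[cld→φ3] = [2, 3, 1]
r3 m[cld→φ5] = [0, 3, 2]
r3 m[rain→φ1] = [0, 0, 0]
r3 m[sun→φ6] = [0, 0, 0]
r3 m[snow→φ0] = [8, 14, 7]
r3 m[snow→φ1] = [4, 17, 2]
r3 m[snow→φ2] = [8, 19, 6]
r3 m[snow→φ3] = [8, 14, 7]
r3 m[snow→φ4] = [8, 16, 6]
r3 m[sprk→φ4] = [0, 0, 0]
r3 m[slip→φ5] = [0, 0, 0]
r3 m[ice→φ2] = [0, 0, 0]
r4 m[φ0→wind] = [15, 8, 7]
r4 m[φ0→snow] = [4, 8, 3]
r4 m[φ1→rain] = [7, 11, 9]
r4 m[φ1→snow] = [5, 3, 5]
r4 m[φ2→snow] = [1, 1, 1]
r4 m[φ2→ice] = [13, 7, 15]
r4 m[φ3→cld] = [7, 11, 9]
r4 m[φ3→snow] = [3, 7, 2]
r4 m[φ4→snow] = [1, 4, 1]
r4 m[φ4→sprk] = [9, 7, 10]
r4 m[φ5→cld] = [2, 3, 1]
r4 m[φ5→slip] = [3, 2, 4]
r4 m[φ6→wind] = [2, 2, 3]
r4 m[φ6→sun] = [5, 3, 3]
r4 m[wind→φ0] = [2, 2, 3]
r4 m[wind→φ6] = [15, 8, 7]
r4 m[cld→φ3] = [2, 3, 1]
r4 m[cld→φ5] = [7, 11, 9]
r4 m[rain→φ1] = [0, 0, 0]
r4 m[sun→φ6] = [0, 0, 0]
r4 m[snow→φ0] = [10, 15, 9]
r4 m[snow→φ1] = [9, 20, 7]
r4 m[snow→φ2] = [13, 22, 11]
r4 m[snow→φ3] = [11, 16, 10]
r4 m[snow→φ4] = [13, 19, 11]
r4 m[sprk→φ4] = [0, 0, 0]
r4 m[slip→φ5] = [0, 0, 0]
r4 m[ice→φ2] = [0, 0, 0]
r5 m[φ0→wind] = [17, 10, 9]
r5 m[φ0→snow] = [4, 8, 3]
r5 m[φ1→rain] = [12, 16, 14]
r5 m[φ1→snow] = [5, 3, 5]
r5 m[φ2→snow] = [1, 1, 1]
r5 m[φ2→ice] = [18, 12, 20]
r5 m[φ3→cld] = [10, 14, 12]
r5 m[φ3→snow] = [3, 7, 2]
r5 m[φ4→snow] = [1, 4, 1]
r5 m[φ4→sprk] = [14, 12, 15]
r5 m[φ5→cld] = [2, 3, 1]
r5 m[φ5→slip] = [10, 9, 11]
r5 m[φ6→wind] = [2, 2, 3]
r5 m[φ6→sun] = [12, 10, 10]
r5 m[wind→φ0] = [2, 2, 3]
r5 m[wind→φ6] = [15, 8, 7]
r5 m[cld→φ3] = [2, 3, 1]
r5 m[cld→φ5] = [7, 11, 9]
r5 m[rain→φ1] = [0, 0, 0]
r5 m[sun→φ6] = [0, 0, 0]
r5 m[snow→φ0] = [10, 15, 9]
r5 m[snow→φ1] = [9, 20, 7]
r5 m[snow→φ2] = [13, 22, 11]
r5 m[snow→φ3] = [11, 16, 10]
r5 m[snow→φ4] = [13, 19, 11]
r5 m[sprk→φ4] = [0, 0, 0]
r5 m[slip→φ5] = [0, 0, 0]
r5 m[ice→φ2] = [0, 0, 0]
r6 m[φ0→wind] = [17, 10, 9]
r6 m[φ0→snow] = [4, 8, 3]
r6 m[φ1→rain] = [12, 16, 14]
r6 m[φ1→snow] = [5, 3, 5]
r6 m[φ2→snow] = [1, 1, 1]
r6 m[φ2→ice] = [18, 12, 20]
r6 m[φ3→cld] = [10, 14, 12]
r6 m[φ3→snow] = [3, 7, 2]
r6 m[φ4→snow] = [1, 4, 1]
r6 m[φ4→sprk] = [14, 12, 15]
r6 m[φ5→cld] = [2, 3, 1]
r6 m[φ5→slip] = [10, 9, 11]
r6 m[φ6→wind] = [2, 2, 3]
r6 m[φ6→sun] = [12, 10, 10]
r6 m[wind→φ0] = [2, 2, 3]
r6 m[wind→φ6] = [17, 10, 9]
r6 m[cld→φ3] = [2, 3, 1]
r6 m[cld→φ5] = [10, 14, 12]
r6 m[rain→φ1] = [0, 0, 0]
r6 m[sun→φ6] = [0, 0, 0]
r6 m[snow→φ0] = [10, 15, 9]
r6 m[snow→φ1] = [9, 20, 7]
r6 m[snow→φ2] = [13, 22, 11]
r6 m[snow→φ3] = [11, 16, 10]
r6 m[snow→φ4] = [13, 19, 11]
r6 m[sprk→φ4] = [0, 0, 0]
r6 m[slip→φ5] = [0, 0, 0]
r6 m[ice→φ2] = [0, 0, 0]
r7 m[φ0→wind] = [17, 10, 9]
r7 m[φ0→snow] = [4, 8, 3]
r7 m[φ1→rain] = [12, 16, 14]
r7 m[φ1→snow] = [5, 3, 5]
r7 m[φ2→snow] = [1, 1, 1]
r7 m[φ2→ice] = [18, 12, 20]
r7 m[φ3→cld] = [10, 14, 12]
r7 m[φ3→snow] = [3, 7, 2]
r7 m[φ4→snow] = [1, 4, 1]
r7 m[φ4→sprk] = [14, 12, 15]
r7 m[φ5→cld] = [2, 3, 1]
r7 m[φ5→slip] = [13, 12, 14]
r7 m[φ6→wind] = [2, 2, 3]
r7 m[φ6→sun] = [14, 12, 12]
r7 m[wind→φ0] = [2, 2, 3]
r7 m[wind→φ6] = [17, 10, 9]
r7 m[cld→φ3] = [2, 3, 1]
r7 m[cld→φ5] = [10, 14, 12]
r7 m[rain→φ1] = [0, 0, 0]
r7 m[sun→φ6] = [0, 0, 0]
r7 m[snow→φ0] = [10, 15, 9]
r7 m[snow→φ1] = [9, 20, 7]
r7 m[snow→φ2] = [13, 22, 11]
r7 m[snow→φ3] = [11, 16, 10]
r7 m[snow→φ4] = [13, 19, 11]
r7 m[sprk→φ4] = [0, 0, 0]
r7 m[slip→φ5] = [0, 0, 0]
r7 m[ice→φ2] = [0, 0, 0]
r8 m[φ0→wind] = [17, 10, 9]
r8 m[φ0→snow] = [4, 8, 3]
r8 m[φ1→rain] = [12, 16, 14]
r8 m[φ1→snow] = [5, 3, 5]
r8 m[φ2→snow] = [1, 1, 1]
r8 m[φ2→ice] = [18, 12, 20]
r8 m[φ3→cld] = [10, 14, 12]
r8 m[φ3→snow] = [3, 7, 2]
r8 m[φ4→snow] = [1, 4, 1]
r8 m[φ4→sprk] = [14, 12, 15]
r8 m[φ5→cld] = [2, 3, 1]
r8 m[φ5→slip] = [13, 12, 14]
r8 m[φ6→wind] = [2, 2, 3]
r8 m[φ6→sun] = [14, 12, 12]
r8 m[wind→φ0] = [2, 2, 3]
r8 m[wind→φ6] = [17, 10, 9]
r8 m[cld→φ3] = [2, 3, 1]
r8 m[cld→φ5] = [10, 14, 12]
r8 m[rain→φ1] = [0, 0, 0]
r8 m[sun→φ6] = [0, 0, 0]
r8 m[snow→φ0] = [10, 15, 9]
r8 m[snow→φ1] = [9, 20, 7]
r8 m[snow→φ2] = [13, 22, 11]
r8 m[snow→φ3] = [11, 16, 10]
r8 m[snow→φ4] = [13, 19, 11]
r8 m[sprk→φ4] = [0, 0, 0]
r8 m[slip→φ5] = [0, 0, 0]
r8 m[ice→φ2] = [0, 0, 0]
fixed point reached at round 8
traceback from wind: (wind=1, cld=0, rain=0, sun=2, snow=2, sprk=1, slip=1, ice=1), score=12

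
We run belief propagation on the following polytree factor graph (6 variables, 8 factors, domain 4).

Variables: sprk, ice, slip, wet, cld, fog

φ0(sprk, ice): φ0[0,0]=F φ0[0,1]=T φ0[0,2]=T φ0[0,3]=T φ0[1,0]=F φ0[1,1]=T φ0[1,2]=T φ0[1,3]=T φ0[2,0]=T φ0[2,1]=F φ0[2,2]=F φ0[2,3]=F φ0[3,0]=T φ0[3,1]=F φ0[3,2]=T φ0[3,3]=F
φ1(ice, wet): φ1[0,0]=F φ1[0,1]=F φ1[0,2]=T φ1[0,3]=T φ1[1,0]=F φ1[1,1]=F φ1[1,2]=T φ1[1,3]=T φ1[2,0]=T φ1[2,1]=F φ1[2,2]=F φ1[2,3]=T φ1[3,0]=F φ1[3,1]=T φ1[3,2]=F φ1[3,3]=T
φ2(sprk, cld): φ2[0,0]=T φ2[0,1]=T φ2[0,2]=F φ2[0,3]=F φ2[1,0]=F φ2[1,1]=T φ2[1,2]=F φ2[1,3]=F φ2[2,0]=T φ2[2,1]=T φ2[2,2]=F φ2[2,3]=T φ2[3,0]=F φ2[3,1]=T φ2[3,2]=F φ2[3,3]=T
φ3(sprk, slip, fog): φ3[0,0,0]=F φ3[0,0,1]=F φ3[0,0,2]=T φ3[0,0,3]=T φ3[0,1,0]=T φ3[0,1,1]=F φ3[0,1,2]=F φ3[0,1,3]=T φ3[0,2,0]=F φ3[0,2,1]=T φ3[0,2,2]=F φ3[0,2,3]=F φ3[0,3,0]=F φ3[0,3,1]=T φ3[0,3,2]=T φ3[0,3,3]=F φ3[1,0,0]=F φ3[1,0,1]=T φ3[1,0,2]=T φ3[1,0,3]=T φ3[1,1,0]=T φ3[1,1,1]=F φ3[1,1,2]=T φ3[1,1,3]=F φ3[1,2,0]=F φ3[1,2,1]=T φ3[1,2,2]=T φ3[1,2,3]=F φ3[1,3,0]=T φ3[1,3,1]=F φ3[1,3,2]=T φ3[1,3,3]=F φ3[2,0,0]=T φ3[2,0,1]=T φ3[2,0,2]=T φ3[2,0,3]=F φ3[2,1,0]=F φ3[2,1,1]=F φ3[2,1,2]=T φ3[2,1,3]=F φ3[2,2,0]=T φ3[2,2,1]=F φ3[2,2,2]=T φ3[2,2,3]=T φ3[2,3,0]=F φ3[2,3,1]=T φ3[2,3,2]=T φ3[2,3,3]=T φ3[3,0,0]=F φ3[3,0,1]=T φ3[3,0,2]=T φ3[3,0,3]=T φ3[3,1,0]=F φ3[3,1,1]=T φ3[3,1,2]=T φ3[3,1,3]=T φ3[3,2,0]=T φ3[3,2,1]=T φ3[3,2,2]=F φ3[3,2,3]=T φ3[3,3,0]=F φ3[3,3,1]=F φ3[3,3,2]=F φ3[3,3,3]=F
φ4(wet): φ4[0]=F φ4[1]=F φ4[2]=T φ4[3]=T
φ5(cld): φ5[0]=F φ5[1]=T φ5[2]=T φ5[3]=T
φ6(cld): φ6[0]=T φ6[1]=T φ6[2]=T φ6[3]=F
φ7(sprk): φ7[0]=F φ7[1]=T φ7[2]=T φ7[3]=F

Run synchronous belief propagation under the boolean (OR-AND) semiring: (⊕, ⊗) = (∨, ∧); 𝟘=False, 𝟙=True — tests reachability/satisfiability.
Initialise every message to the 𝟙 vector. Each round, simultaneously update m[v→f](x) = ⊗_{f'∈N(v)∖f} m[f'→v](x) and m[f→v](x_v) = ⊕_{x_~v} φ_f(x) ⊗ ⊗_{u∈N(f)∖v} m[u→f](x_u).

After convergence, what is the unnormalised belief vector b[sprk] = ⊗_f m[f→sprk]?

init: all messages = 𝟙 over 4 values
r1 m[φ0→sprk] = [T, T, T, T]
r1 m[φ0→ice] = [T, T, T, T]
r1 m[φ1→ice] = [T, T, T, T]
r1 m[φ1→wet] = [T, T, T, T]
r1 m[φ2→sprk] = [T, T, T, T]
r1 m[φ2→cld] = [T, T, F, T]
r1 m[φ3→sprk] = [T, T, T, T]
r1 m[φ3→slip] = [T, T, T, T]
r1 m[φ3→fog] = [T, T, T, T]
r1 m[φ4→wet] = [F, F, T, T]
r1 m[φ5→cld] = [F, T, T, T]
r1 m[φ6→cld] = [T, T, T, F]
r1 m[φ7→sprk] = [F, T, T, F]
r1 m[sprk→φ0] = [T, T, T, T]
r1 m[sprk→φ2] = [T, T, T, T]
r1 m[sprk→φ3] = [T, T, T, T]
r1 m[sprk→φ7] = [T, T, T, T]
r1 m[ice→φ0] = [T, T, T, T]
r1 m[ice→φ1] = [T, T, T, T]
r1 m[slip→φ3] = [T, T, T, T]
r1 m[wet→φ1] = [T, T, T, T]
r1 m[wet→φ4] = [T, T, T, T]
r1 m[cld→φ2] = [T, T, T, T]
r1 m[cld→φ5] = [T, T, T, T]
r1 m[cld→φ6] = [T, T, T, T]
r1 m[fog→φ3] = [T, T, T, T]
r2 m[φ0→sprk] = [T, T, T, T]
r2 m[φ0→ice] = [T, T, T, T]
r2 m[φ1→ice] = [T, T, T, T]
r2 m[φ1→wet] = [T, T, T, T]
r2 m[φ2→sprk] = [T, T, T, T]
r2 m[φ2→cld] = [T, T, F, T]
r2 m[φ3→sprk] = [T, T, T, T]
r2 m[φ3→slip] = [T, T, T, T]
r2 m[φ3→fog] = [T, T, T, T]
r2 m[φ4→wet] = [F, F, T, T]
r2 m[φ5→cld] = [F, T, T, T]
r2 m[φ6→cld] = [T, T, T, F]
r2 m[φ7→sprk] = [F, T, T, F]
r2 m[sprk→φ0] = [F, T, T, F]
r2 m[sprk→φ2] = [F, T, T, F]
r2 m[sprk→φ3] = [F, T, T, F]
r2 m[sprk→φ7] = [T, T, T, T]
r2 m[ice→φ0] = [T, T, T, T]
r2 m[ice→φ1] = [T, T, T, T]
r2 m[slip→φ3] = [T, T, T, T]
r2 m[wet→φ1] = [F, F, T, T]
r2 m[wet→φ4] = [T, T, T, T]
r2 m[cld→φ2] = [F, T, T, F]
r2 m[cld→φ5] = [T, T, F, F]
r2 m[cld→φ6] = [F, T, F, T]
r2 m[fog→φ3] = [T, T, T, T]
r3 m[φ0→sprk] = [T, T, T, T]
r3 m[φ0→ice] = [T, T, T, T]
r3 m[φ1→ice] = [T, T, T, T]
r3 m[φ1→wet] = [T, T, T, T]
r3 m[φ2→sprk] = [T, T, T, T]
r3 m[φ2→cld] = [T, T, F, T]
r3 m[φ3→sprk] = [T, T, T, T]
r3 m[φ3→slip] = [T, T, T, T]
r3 m[φ3→fog] = [T, T, T, T]
r3 m[φ4→wet] = [F, F, T, T]
r3 m[φ5→cld] = [F, T, T, T]
r3 m[φ6→cld] = [T, T, T, F]
r3 m[φ7→sprk] = [F, T, T, F]
r3 m[sprk→φ0] = [F, T, T, F]
r3 m[sprk→φ2] = [F, T, T, F]
r3 m[sprk→φ3] = [F, T, T, F]
r3 m[sprk→φ7] = [T, T, T, T]
r3 m[ice→φ0] = [T, T, T, T]
r3 m[ice→φ1] = [T, T, T, T]
r3 m[slip→φ3] = [T, T, T, T]
r3 m[wet→φ1] = [F, F, T, T]
r3 m[wet→φ4] = [T, T, T, T]
r3 m[cld→φ2] = [F, T, T, F]
r3 m[cld→φ5] = [T, T, F, F]
r3 m[cld→φ6] = [F, T, F, T]
r3 m[fog→φ3] = [T, T, T, T]
fixed point reached at round 3
b[sprk] = ⊗ incoming = [F, T, T, F]

b[sprk] = [F, T, T, F]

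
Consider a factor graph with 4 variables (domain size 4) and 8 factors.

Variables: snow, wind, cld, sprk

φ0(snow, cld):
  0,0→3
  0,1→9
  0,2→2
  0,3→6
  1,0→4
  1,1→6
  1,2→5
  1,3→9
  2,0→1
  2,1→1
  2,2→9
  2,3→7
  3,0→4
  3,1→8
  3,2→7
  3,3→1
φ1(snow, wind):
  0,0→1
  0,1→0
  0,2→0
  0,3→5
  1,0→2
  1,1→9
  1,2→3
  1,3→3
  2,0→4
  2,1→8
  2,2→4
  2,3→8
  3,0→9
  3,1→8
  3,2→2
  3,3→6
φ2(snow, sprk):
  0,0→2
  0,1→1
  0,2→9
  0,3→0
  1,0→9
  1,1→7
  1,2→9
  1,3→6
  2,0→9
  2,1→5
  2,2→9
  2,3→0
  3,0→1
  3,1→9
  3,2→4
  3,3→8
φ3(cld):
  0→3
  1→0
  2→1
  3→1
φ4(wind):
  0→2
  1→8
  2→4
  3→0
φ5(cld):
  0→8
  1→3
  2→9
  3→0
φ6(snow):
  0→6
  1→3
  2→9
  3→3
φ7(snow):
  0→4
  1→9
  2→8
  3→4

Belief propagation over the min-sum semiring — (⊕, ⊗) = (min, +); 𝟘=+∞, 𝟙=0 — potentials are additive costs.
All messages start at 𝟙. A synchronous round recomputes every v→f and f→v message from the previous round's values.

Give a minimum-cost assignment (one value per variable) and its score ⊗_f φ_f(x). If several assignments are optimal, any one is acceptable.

assignment: (snow=3, wind=2, cld=3, sprk=0); score = 16

init: all messages = 𝟙 over 4 values
r1 m[φ0→snow] = [2, 4, 1, 1]
r1 m[φ0→cld] = [1, 1, 2, 1]
r1 m[φ1→snow] = [0, 2, 4, 2]
r1 m[φ1→wind] = [1, 0, 0, 3]
r1 m[φ2→snow] = [0, 6, 0, 1]
r1 m[φ2→sprk] = [1, 1, 4, 0]
r1 m[φ3→cld] = [3, 0, 1, 1]
r1 m[φ4→wind] = [2, 8, 4, 0]
r1 m[φ5→cld] = [8, 3, 9, 0]
r1 m[φ6→snow] = [6, 3, 9, 3]
r1 m[φ7→snow] = [4, 9, 8, 4]
r1 m[snow→φ0] = [0, 0, 0, 0]
r1 m[snow→φ1] = [0, 0, 0, 0]
r1 m[snow→φ2] = [0, 0, 0, 0]
r1 m[snow→φ6] = [0, 0, 0, 0]
r1 m[snow→φ7] = [0, 0, 0, 0]
r1 m[wind→φ1] = [0, 0, 0, 0]
r1 m[wind→φ4] = [0, 0, 0, 0]
r1 m[cld→φ0] = [0, 0, 0, 0]
r1 m[cld→φ3] = [0, 0, 0, 0]
r1 m[cld→φ5] = [0, 0, 0, 0]
r1 m[sprk→φ2] = [0, 0, 0, 0]
r2 m[φ0→snow] = [2, 4, 1, 1]
r2 m[φ0→cld] = [1, 1, 2, 1]
r2 m[φ1→snow] = [0, 2, 4, 2]
r2 m[φ1→wind] = [1, 0, 0, 3]
r2 m[φ2→snow] = [0, 6, 0, 1]
r2 m[φ2→sprk] = [1, 1, 4, 0]
r2 m[φ3→cld] = [3, 0, 1, 1]
r2 m[φ4→wind] = [2, 8, 4, 0]
r2 m[φ5→cld] = [8, 3, 9, 0]
r2 m[φ6→snow] = [6, 3, 9, 3]
r2 m[φ7→snow] = [4, 9, 8, 4]
r2 m[snow→φ0] = [10, 20, 21, 10]
r2 m[snow→φ1] = [12, 22, 18, 9]
r2 m[snow→φ2] = [12, 18, 22, 10]
r2 m[snow→φ6] = [6, 21, 13, 8]
r2 m[snow→φ7] = [8, 15, 14, 7]
r2 m[wind→φ1] = [2, 8, 4, 0]
r2 m[wind→φ4] = [1, 0, 0, 3]
r2 m[cld→φ0] = [11, 3, 10, 1]
r2 m[cld→φ3] = [9, 4, 11, 1]
r2 m[cld→φ5] = [4, 1, 3, 2]
r2 m[sprk→φ2] = [0, 0, 0, 0]
r3 m[φ0→snow] = [7, 9, 4, 2]
r3 m[φ0→cld] = [13, 18, 12, 11]
r3 m[φ1→snow] = [3, 3, 6, 6]
r3 m[φ1→wind] = [13, 12, 11, 15]
r3 m[φ2→snow] = [0, 6, 0, 1]
r3 m[φ2→sprk] = [11, 13, 14, 12]
r3 m[φ3→cld] = [3, 0, 1, 1]
r3 m[φ4→wind] = [2, 8, 4, 0]
r3 m[φ5→cld] = [8, 3, 9, 0]
r3 m[φ6→snow] = [6, 3, 9, 3]
r3 m[φ7→snow] = [4, 9, 8, 4]
r3 m[snow→φ0] = [10, 20, 21, 10]
r3 m[snow→φ1] = [12, 22, 18, 9]
r3 m[snow→φ2] = [12, 18, 22, 10]
r3 m[snow→φ6] = [6, 21, 13, 8]
r3 m[snow→φ7] = [8, 15, 14, 7]
r3 m[wind→φ1] = [2, 8, 4, 0]
r3 m[wind→φ4] = [1, 0, 0, 3]
r3 m[cld→φ0] = [11, 3, 10, 1]
r3 m[cld→φ3] = [9, 4, 11, 1]
r3 m[cld→φ5] = [4, 1, 3, 2]
r3 m[sprk→φ2] = [0, 0, 0, 0]
r4 m[φ0→snow] = [7, 9, 4, 2]
r4 m[φ0→cld] = [13, 18, 12, 11]
r4 m[φ1→snow] = [3, 3, 6, 6]
r4 m[φ1→wind] = [13, 12, 11, 15]
r4 m[φ2→snow] = [0, 6, 0, 1]
r4 m[φ2→sprk] = [11, 13, 14, 12]
r4 m[φ3→cld] = [3, 0, 1, 1]
r4 m[φ4→wind] = [2, 8, 4, 0]
r4 m[φ5→cld] = [8, 3, 9, 0]
r4 m[φ6→snow] = [6, 3, 9, 3]
r4 m[φ7→snow] = [4, 9, 8, 4]
r4 m[snow→φ0] = [13, 21, 23, 14]
r4 m[snow→φ1] = [17, 27, 21, 10]
r4 m[snow→φ2] = [20, 24, 27, 15]
r4 m[snow→φ6] = [14, 27, 18, 13]
r4 m[snow→φ7] = [16, 21, 19, 12]
r4 m[wind→φ1] = [2, 8, 4, 0]
r4 m[wind→φ4] = [13, 12, 11, 15]
r4 m[cld→φ0] = [11, 3, 10, 1]
r4 m[cld→φ3] = [21, 21, 21, 11]
r4 m[cld→φ5] = [16, 18, 13, 12]
r4 m[sprk→φ2] = [0, 0, 0, 0]
r5 m[φ0→snow] = [7, 9, 4, 2]
r5 m[φ0→cld] = [16, 22, 15, 15]
r5 m[φ1→snow] = [3, 3, 6, 6]
r5 m[φ1→wind] = [18, 17, 12, 16]
r5 m[φ2→snow] = [0, 6, 0, 1]
r5 m[φ2→sprk] = [16, 21, 19, 20]
r5 m[φ3→cld] = [3, 0, 1, 1]
r5 m[φ4→wind] = [2, 8, 4, 0]
r5 m[φ5→cld] = [8, 3, 9, 0]
r5 m[φ6→snow] = [6, 3, 9, 3]
r5 m[φ7→snow] = [4, 9, 8, 4]
r5 m[snow→φ0] = [13, 21, 23, 14]
r5 m[snow→φ1] = [17, 27, 21, 10]
r5 m[snow→φ2] = [20, 24, 27, 15]
r5 m[snow→φ6] = [14, 27, 18, 13]
r5 m[snow→φ7] = [16, 21, 19, 12]
r5 m[wind→φ1] = [2, 8, 4, 0]
r5 m[wind→φ4] = [13, 12, 11, 15]
r5 m[cld→φ0] = [11, 3, 10, 1]
r5 m[cld→φ3] = [21, 21, 21, 11]
r5 m[cld→φ5] = [16, 18, 13, 12]
r5 m[sprk→φ2] = [0, 0, 0, 0]
r6 m[φ0→snow] = [7, 9, 4, 2]
r6 m[φ0→cld] = [16, 22, 15, 15]
r6 m[φ1→snow] = [3, 3, 6, 6]
r6 m[φ1→wind] = [18, 17, 12, 16]
r6 m[φ2→snow] = [0, 6, 0, 1]
r6 m[φ2→sprk] = [16, 21, 19, 20]
r6 m[φ3→cld] = [3, 0, 1, 1]
r6 m[φ4→wind] = [2, 8, 4, 0]
r6 m[φ5→cld] = [8, 3, 9, 0]
r6 m[φ6→snow] = [6, 3, 9, 3]
r6 m[φ7→snow] = [4, 9, 8, 4]
r6 m[snow→φ0] = [13, 21, 23, 14]
r6 m[snow→φ1] = [17, 27, 21, 10]
r6 m[snow→φ2] = [20, 24, 27, 15]
r6 m[snow→φ6] = [14, 27, 18, 13]
r6 m[snow→φ7] = [16, 21, 19, 12]
r6 m[wind→φ1] = [2, 8, 4, 0]
r6 m[wind→φ4] = [18, 17, 12, 16]
r6 m[cld→φ0] = [11, 3, 10, 1]
r6 m[cld→φ3] = [24, 25, 24, 15]
r6 m[cld→φ5] = [19, 22, 16, 16]
r6 m[sprk→φ2] = [0, 0, 0, 0]
r7 m[φ0→snow] = [7, 9, 4, 2]
r7 m[φ0→cld] = [16, 22, 15, 15]
r7 m[φ1→snow] = [3, 3, 6, 6]
r7 m[φ1→wind] = [18, 17, 12, 16]
r7 m[φ2→snow] = [0, 6, 0, 1]
r7 m[φ2→sprk] = [16, 21, 19, 20]
r7 m[φ3→cld] = [3, 0, 1, 1]
r7 m[φ4→wind] = [2, 8, 4, 0]
r7 m[φ5→cld] = [8, 3, 9, 0]
r7 m[φ6→snow] = [6, 3, 9, 3]
r7 m[φ7→snow] = [4, 9, 8, 4]
r7 m[snow→φ0] = [13, 21, 23, 14]
r7 m[snow→φ1] = [17, 27, 21, 10]
r7 m[snow→φ2] = [20, 24, 27, 15]
r7 m[snow→φ6] = [14, 27, 18, 13]
r7 m[snow→φ7] = [16, 21, 19, 12]
r7 m[wind→φ1] = [2, 8, 4, 0]
r7 m[wind→φ4] = [18, 17, 12, 16]
r7 m[cld→φ0] = [11, 3, 10, 1]
r7 m[cld→φ3] = [24, 25, 24, 15]
r7 m[cld→φ5] = [19, 22, 16, 16]
r7 m[sprk→φ2] = [0, 0, 0, 0]
fixed point reached at round 7
traceback from snow: (snow=3, wind=2, cld=3, sprk=0), score=16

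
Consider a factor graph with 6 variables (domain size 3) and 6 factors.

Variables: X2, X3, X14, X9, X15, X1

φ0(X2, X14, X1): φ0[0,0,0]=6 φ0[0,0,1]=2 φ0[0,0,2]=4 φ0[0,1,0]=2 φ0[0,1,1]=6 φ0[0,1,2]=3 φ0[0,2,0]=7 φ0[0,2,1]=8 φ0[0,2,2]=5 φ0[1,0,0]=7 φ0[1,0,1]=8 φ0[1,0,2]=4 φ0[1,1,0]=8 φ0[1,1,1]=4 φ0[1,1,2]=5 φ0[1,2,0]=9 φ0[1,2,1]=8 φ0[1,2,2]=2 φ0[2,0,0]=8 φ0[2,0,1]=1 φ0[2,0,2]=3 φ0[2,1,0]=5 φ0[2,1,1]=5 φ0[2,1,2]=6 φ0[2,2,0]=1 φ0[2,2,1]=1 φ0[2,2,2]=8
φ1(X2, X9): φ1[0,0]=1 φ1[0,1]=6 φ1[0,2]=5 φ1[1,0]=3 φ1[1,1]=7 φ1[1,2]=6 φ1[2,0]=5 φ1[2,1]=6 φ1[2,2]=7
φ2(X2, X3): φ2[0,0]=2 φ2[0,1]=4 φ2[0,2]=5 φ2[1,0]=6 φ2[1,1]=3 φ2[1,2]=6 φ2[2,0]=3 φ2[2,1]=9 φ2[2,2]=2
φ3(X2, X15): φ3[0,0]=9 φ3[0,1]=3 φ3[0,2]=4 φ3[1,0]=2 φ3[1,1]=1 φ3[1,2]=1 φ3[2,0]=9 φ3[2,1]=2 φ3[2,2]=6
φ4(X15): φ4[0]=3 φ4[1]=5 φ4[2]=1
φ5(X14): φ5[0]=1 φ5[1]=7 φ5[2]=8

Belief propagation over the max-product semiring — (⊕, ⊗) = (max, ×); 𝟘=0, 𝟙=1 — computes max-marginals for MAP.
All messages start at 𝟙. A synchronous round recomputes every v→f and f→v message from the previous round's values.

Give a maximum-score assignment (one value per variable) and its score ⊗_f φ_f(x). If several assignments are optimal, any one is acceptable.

init: all messages = 𝟙 over 3 values
r1 m[φ0→X2] = [8, 9, 8]
r1 m[φ0→X14] = [8, 8, 9]
r1 m[φ0→X1] = [9, 8, 8]
r1 m[φ1→X2] = [6, 7, 7]
r1 m[φ1→X9] = [5, 7, 7]
r1 m[φ2→X2] = [5, 6, 9]
r1 m[φ2→X3] = [6, 9, 6]
r1 m[φ3→X2] = [9, 2, 9]
r1 m[φ3→X15] = [9, 3, 6]
r1 m[φ4→X15] = [3, 5, 1]
r1 m[φ5→X14] = [1, 7, 8]
r1 m[X2→φ0] = [1, 1, 1]
r1 m[X2→φ1] = [1, 1, 1]
r1 m[X2→φ2] = [1, 1, 1]
r1 m[X2→φ3] = [1, 1, 1]
r1 m[X3→φ2] = [1, 1, 1]
r1 m[X14→φ0] = [1, 1, 1]
r1 m[X14→φ5] = [1, 1, 1]
r1 m[X9→φ1] = [1, 1, 1]
r1 m[X15→φ3] = [1, 1, 1]
r1 m[X15→φ4] = [1, 1, 1]
r1 m[X1→φ0] = [1, 1, 1]
r2 m[φ0→X2] = [8, 9, 8]
r2 m[φ0→X14] = [8, 8, 9]
r2 m[φ0→X1] = [9, 8, 8]
r2 m[φ1→X2] = [6, 7, 7]
r2 m[φ1→X9] = [5, 7, 7]
r2 m[φ2→X2] = [5, 6, 9]
r2 m[φ2→X3] = [6, 9, 6]
r2 m[φ3→X2] = [9, 2, 9]
r2 m[φ3→X15] = [9, 3, 6]
r2 m[φ4→X15] = [3, 5, 1]
r2 m[φ5→X14] = [1, 7, 8]
r2 m[X2→φ0] = [270, 84, 567]
r2 m[X2→φ1] = [360, 108, 648]
r2 m[X2→φ2] = [432, 126, 504]
r2 m[X2→φ3] = [240, 378, 504]
r2 m[X3→φ2] = [1, 1, 1]
r2 m[X14→φ0] = [1, 7, 8]
r2 m[X14→φ5] = [8, 8, 9]
r2 m[X9→φ1] = [1, 1, 1]
r2 m[X15→φ3] = [3, 5, 1]
r2 m[X15→φ4] = [9, 3, 6]
r2 m[X1→φ0] = [1, 1, 1]
r3 m[φ0→X2] = [64, 72, 64]
r3 m[φ0→X14] = [4536, 3402, 4536]
r3 m[φ0→X1] = [19845, 19845, 36288]
r3 m[φ1→X2] = [6, 7, 7]
r3 m[φ1→X9] = [3240, 3888, 4536]
r3 m[φ2→X2] = [5, 6, 9]
r3 m[φ2→X3] = [1512, 4536, 2160]
r3 m[φ3→X2] = [27, 6, 27]
r3 m[φ3→X15] = [4536, 1008, 3024]
r3 m[φ4→X15] = [3, 5, 1]
r3 m[φ5→X14] = [1, 7, 8]
r3 m[X2→φ0] = [270, 84, 567]
r3 m[X2→φ1] = [360, 108, 648]
r3 m[X2→φ2] = [432, 126, 504]
r3 m[X2→φ3] = [240, 378, 504]
r3 m[X3→φ2] = [1, 1, 1]
r3 m[X14→φ0] = [1, 7, 8]
r3 m[X14→φ5] = [8, 8, 9]
r3 m[X9→φ1] = [1, 1, 1]
r3 m[X15→φ3] = [3, 5, 1]
r3 m[X15→φ4] = [9, 3, 6]
r3 m[X1→φ0] = [1, 1, 1]
r4 m[φ0→X2] = [64, 72, 64]
r4 m[φ0→X14] = [4536, 3402, 4536]
r4 m[φ0→X1] = [19845, 19845, 36288]
r4 m[φ1→X2] = [6, 7, 7]
r4 m[φ1→X9] = [3240, 3888, 4536]
r4 m[φ2→X2] = [5, 6, 9]
r4 m[φ2→X3] = [1512, 4536, 2160]
r4 m[φ3→X2] = [27, 6, 27]
r4 m[φ3→X15] = [4536, 1008, 3024]
r4 m[φ4→X15] = [3, 5, 1]
r4 m[φ5→X14] = [1, 7, 8]
r4 m[X2→φ0] = [810, 252, 1701]
r4 m[X2→φ1] = [8640, 2592, 15552]
r4 m[X2→φ2] = [10368, 3024, 12096]
r4 m[X2→φ3] = [1920, 3024, 4032]
r4 m[X3→φ2] = [1, 1, 1]
r4 m[X14→φ0] = [1, 7, 8]
r4 m[X14→φ5] = [4536, 3402, 4536]
r4 m[X9→φ1] = [1, 1, 1]
r4 m[X15→φ3] = [3, 5, 1]
r4 m[X15→φ4] = [4536, 1008, 3024]
r4 m[X1→φ0] = [1, 1, 1]
r5 m[φ0→X2] = [64, 72, 64]
r5 m[φ0→X14] = [13608, 10206, 13608]
r5 m[φ0→X1] = [59535, 59535, 108864]
r5 m[φ1→X2] = [6, 7, 7]
r5 m[φ1→X9] = [77760, 93312, 108864]
r5 m[φ2→X2] = [5, 6, 9]
r5 m[φ2→X3] = [36288, 108864, 51840]
r5 m[φ3→X2] = [27, 6, 27]
r5 m[φ3→X15] = [36288, 8064, 24192]
r5 m[φ4→X15] = [3, 5, 1]
r5 m[φ5→X14] = [1, 7, 8]
r5 m[X2→φ0] = [810, 252, 1701]
r5 m[X2→φ1] = [8640, 2592, 15552]
r5 m[X2→φ2] = [10368, 3024, 12096]
r5 m[X2→φ3] = [1920, 3024, 4032]
r5 m[X3→φ2] = [1, 1, 1]
r5 m[X14→φ0] = [1, 7, 8]
r5 m[X14→φ5] = [4536, 3402, 4536]
r5 m[X9→φ1] = [1, 1, 1]
r5 m[X15→φ3] = [3, 5, 1]
r5 m[X15→φ4] = [4536, 1008, 3024]
r5 m[X1→φ0] = [1, 1, 1]
r6 m[φ0→X2] = [64, 72, 64]
r6 m[φ0→X14] = [13608, 10206, 13608]
r6 m[φ0→X1] = [59535, 59535, 108864]
r6 m[φ1→X2] = [6, 7, 7]
r6 m[φ1→X9] = [77760, 93312, 108864]
r6 m[φ2→X2] = [5, 6, 9]
r6 m[φ2→X3] = [36288, 108864, 51840]
r6 m[φ3→X2] = [27, 6, 27]
r6 m[φ3→X15] = [36288, 8064, 24192]
r6 m[φ4→X15] = [3, 5, 1]
r6 m[φ5→X14] = [1, 7, 8]
r6 m[X2→φ0] = [810, 252, 1701]
r6 m[X2→φ1] = [8640, 2592, 15552]
r6 m[X2→φ2] = [10368, 3024, 12096]
r6 m[X2→φ3] = [1920, 3024, 4032]
r6 m[X3→φ2] = [1, 1, 1]
r6 m[X14→φ0] = [1, 7, 8]
r6 m[X14→φ5] = [13608, 10206, 13608]
r6 m[X9→φ1] = [1, 1, 1]
r6 m[X15→φ3] = [3, 5, 1]
r6 m[X15→φ4] = [36288, 8064, 24192]
r6 m[X1→φ0] = [1, 1, 1]
r7 m[φ0→X2] = [64, 72, 64]
r7 m[φ0→X14] = [13608, 10206, 13608]
r7 m[φ0→X1] = [59535, 59535, 108864]
r7 m[φ1→X2] = [6, 7, 7]
r7 m[φ1→X9] = [77760, 93312, 108864]
r7 m[φ2→X2] = [5, 6, 9]
r7 m[φ2→X3] = [36288, 108864, 51840]
r7 m[φ3→X2] = [27, 6, 27]
r7 m[φ3→X15] = [36288, 8064, 24192]
r7 m[φ4→X15] = [3, 5, 1]
r7 m[φ5→X14] = [1, 7, 8]
r7 m[X2→φ0] = [810, 252, 1701]
r7 m[X2→φ1] = [8640, 2592, 15552]
r7 m[X2→φ2] = [10368, 3024, 12096]
r7 m[X2→φ3] = [1920, 3024, 4032]
r7 m[X3→φ2] = [1, 1, 1]
r7 m[X14→φ0] = [1, 7, 8]
r7 m[X14→φ5] = [13608, 10206, 13608]
r7 m[X9→φ1] = [1, 1, 1]
r7 m[X15→φ3] = [3, 5, 1]
r7 m[X15→φ4] = [36288, 8064, 24192]
r7 m[X1→φ0] = [1, 1, 1]
fixed point reached at round 7
traceback from X2: (X2=2, X3=1, X14=2, X9=2, X15=0, X1=2), score=108864

assignment: (X2=2, X3=1, X14=2, X9=2, X15=0, X1=2); score = 108864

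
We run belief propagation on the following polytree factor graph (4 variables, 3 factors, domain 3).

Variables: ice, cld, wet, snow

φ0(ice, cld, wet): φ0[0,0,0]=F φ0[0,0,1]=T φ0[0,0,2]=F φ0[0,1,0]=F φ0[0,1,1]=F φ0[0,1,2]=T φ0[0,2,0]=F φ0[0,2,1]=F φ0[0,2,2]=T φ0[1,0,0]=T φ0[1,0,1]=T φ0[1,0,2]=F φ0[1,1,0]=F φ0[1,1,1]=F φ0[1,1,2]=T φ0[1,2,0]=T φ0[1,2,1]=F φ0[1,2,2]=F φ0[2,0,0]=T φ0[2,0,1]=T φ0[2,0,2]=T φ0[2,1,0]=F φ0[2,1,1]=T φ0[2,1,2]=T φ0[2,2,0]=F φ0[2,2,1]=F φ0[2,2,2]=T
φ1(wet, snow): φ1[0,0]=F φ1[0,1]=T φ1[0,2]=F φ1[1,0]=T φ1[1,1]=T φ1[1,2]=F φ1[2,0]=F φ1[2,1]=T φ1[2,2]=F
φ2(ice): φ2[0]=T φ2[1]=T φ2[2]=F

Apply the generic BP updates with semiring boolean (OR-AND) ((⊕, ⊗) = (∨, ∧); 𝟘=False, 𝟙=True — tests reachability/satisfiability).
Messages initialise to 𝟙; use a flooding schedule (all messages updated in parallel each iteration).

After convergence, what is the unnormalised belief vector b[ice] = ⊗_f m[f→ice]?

b[ice] = [T, T, F]

init: all messages = 𝟙 over 3 values
r1 m[φ0→ice] = [T, T, T]
r1 m[φ0→cld] = [T, T, T]
r1 m[φ0→wet] = [T, T, T]
r1 m[φ1→wet] = [T, T, T]
r1 m[φ1→snow] = [T, T, F]
r1 m[φ2→ice] = [T, T, F]
r1 m[ice→φ0] = [T, T, T]
r1 m[ice→φ2] = [T, T, T]
r1 m[cld→φ0] = [T, T, T]
r1 m[wet→φ0] = [T, T, T]
r1 m[wet→φ1] = [T, T, T]
r1 m[snow→φ1] = [T, T, T]
r2 m[φ0→ice] = [T, T, T]
r2 m[φ0→cld] = [T, T, T]
r2 m[φ0→wet] = [T, T, T]
r2 m[φ1→wet] = [T, T, T]
r2 m[φ1→snow] = [T, T, F]
r2 m[φ2→ice] = [T, T, F]
r2 m[ice→φ0] = [T, T, F]
r2 m[ice→φ2] = [T, T, T]
r2 m[cld→φ0] = [T, T, T]
r2 m[wet→φ0] = [T, T, T]
r2 m[wet→φ1] = [T, T, T]
r2 m[snow→φ1] = [T, T, T]
r3 m[φ0→ice] = [T, T, T]
r3 m[φ0→cld] = [T, T, T]
r3 m[φ0→wet] = [T, T, T]
r3 m[φ1→wet] = [T, T, T]
r3 m[φ1→snow] = [T, T, F]
r3 m[φ2→ice] = [T, T, F]
r3 m[ice→φ0] = [T, T, F]
r3 m[ice→φ2] = [T, T, T]
r3 m[cld→φ0] = [T, T, T]
r3 m[wet→φ0] = [T, T, T]
r3 m[wet→φ1] = [T, T, T]
r3 m[snow→φ1] = [T, T, T]
fixed point reached at round 3
b[ice] = ⊗ incoming = [T, T, F]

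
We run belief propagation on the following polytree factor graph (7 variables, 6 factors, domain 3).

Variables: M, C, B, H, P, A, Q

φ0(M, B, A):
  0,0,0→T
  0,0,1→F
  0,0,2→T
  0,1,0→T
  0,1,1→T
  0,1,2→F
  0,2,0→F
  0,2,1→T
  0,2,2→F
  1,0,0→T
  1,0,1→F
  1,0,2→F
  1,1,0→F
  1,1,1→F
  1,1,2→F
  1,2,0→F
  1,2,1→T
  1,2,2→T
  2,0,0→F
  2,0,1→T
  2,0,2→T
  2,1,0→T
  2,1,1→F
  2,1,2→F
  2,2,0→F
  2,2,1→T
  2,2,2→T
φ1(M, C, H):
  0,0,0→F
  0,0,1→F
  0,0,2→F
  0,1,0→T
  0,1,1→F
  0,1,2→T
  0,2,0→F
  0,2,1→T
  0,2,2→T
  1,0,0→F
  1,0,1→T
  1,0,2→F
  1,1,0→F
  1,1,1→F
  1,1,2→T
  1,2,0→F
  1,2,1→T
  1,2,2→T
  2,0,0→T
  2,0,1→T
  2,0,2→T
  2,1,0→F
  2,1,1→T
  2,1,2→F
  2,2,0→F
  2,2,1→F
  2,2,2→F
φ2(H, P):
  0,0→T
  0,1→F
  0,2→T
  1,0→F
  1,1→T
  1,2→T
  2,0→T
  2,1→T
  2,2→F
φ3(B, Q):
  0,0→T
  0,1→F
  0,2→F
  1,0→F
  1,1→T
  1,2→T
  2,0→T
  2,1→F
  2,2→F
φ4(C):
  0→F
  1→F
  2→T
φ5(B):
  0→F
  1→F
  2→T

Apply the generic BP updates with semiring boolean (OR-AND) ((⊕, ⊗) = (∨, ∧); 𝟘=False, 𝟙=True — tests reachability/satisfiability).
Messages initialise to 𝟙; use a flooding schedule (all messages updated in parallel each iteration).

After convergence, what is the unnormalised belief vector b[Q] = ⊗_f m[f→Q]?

init: all messages = 𝟙 over 3 values
r1 m[φ0→M] = [T, T, T]
r1 m[φ0→B] = [T, T, T]
r1 m[φ0→A] = [T, T, T]
r1 m[φ1→M] = [T, T, T]
r1 m[φ1→C] = [T, T, T]
r1 m[φ1→H] = [T, T, T]
r1 m[φ2→H] = [T, T, T]
r1 m[φ2→P] = [T, T, T]
r1 m[φ3→B] = [T, T, T]
r1 m[φ3→Q] = [T, T, T]
r1 m[φ4→C] = [F, F, T]
r1 m[φ5→B] = [F, F, T]
r1 m[M→φ0] = [T, T, T]
r1 m[M→φ1] = [T, T, T]
r1 m[C→φ1] = [T, T, T]
r1 m[C→φ4] = [T, T, T]
r1 m[B→φ0] = [T, T, T]
r1 m[B→φ3] = [T, T, T]
r1 m[B→φ5] = [T, T, T]
r1 m[H→φ1] = [T, T, T]
r1 m[H→φ2] = [T, T, T]
r1 m[P→φ2] = [T, T, T]
r1 m[A→φ0] = [T, T, T]
r1 m[Q→φ3] = [T, T, T]
r2 m[φ0→M] = [T, T, T]
r2 m[φ0→B] = [T, T, T]
r2 m[φ0→A] = [T, T, T]
r2 m[φ1→M] = [T, T, T]
r2 m[φ1→C] = [T, T, T]
r2 m[φ1→H] = [T, T, T]
r2 m[φ2→H] = [T, T, T]
r2 m[φ2→P] = [T, T, T]
r2 m[φ3→B] = [T, T, T]
r2 m[φ3→Q] = [T, T, T]
r2 m[φ4→C] = [F, F, T]
r2 m[φ5→B] = [F, F, T]
r2 m[M→φ0] = [T, T, T]
r2 m[M→φ1] = [T, T, T]
r2 m[C→φ1] = [F, F, T]
r2 m[C→φ4] = [T, T, T]
r2 m[B→φ0] = [F, F, T]
r2 m[B→φ3] = [F, F, T]
r2 m[B→φ5] = [T, T, T]
r2 m[H→φ1] = [T, T, T]
r2 m[H→φ2] = [T, T, T]
r2 m[P→φ2] = [T, T, T]
r2 m[A→φ0] = [T, T, T]
r2 m[Q→φ3] = [T, T, T]
r3 m[φ0→M] = [T, T, T]
r3 m[φ0→B] = [T, T, T]
r3 m[φ0→A] = [F, T, T]
r3 m[φ1→M] = [T, T, F]
r3 m[φ1→C] = [T, T, T]
r3 m[φ1→H] = [F, T, T]
r3 m[φ2→H] = [T, T, T]
r3 m[φ2→P] = [T, T, T]
r3 m[φ3→B] = [T, T, T]
r3 m[φ3→Q] = [T, F, F]
r3 m[φ4→C] = [F, F, T]
r3 m[φ5→B] = [F, F, T]
r3 m[M→φ0] = [T, T, T]
r3 m[M→φ1] = [T, T, T]
r3 m[C→φ1] = [F, F, T]
r3 m[C→φ4] = [T, T, T]
r3 m[B→φ0] = [F, F, T]
r3 m[B→φ3] = [F, F, T]
r3 m[B→φ5] = [T, T, T]
r3 m[H→φ1] = [T, T, T]
r3 m[H→φ2] = [T, T, T]
r3 m[P→φ2] = [T, T, T]
r3 m[A→φ0] = [T, T, T]
r3 m[Q→φ3] = [T, T, T]
r4 m[φ0→M] = [T, T, T]
r4 m[φ0→B] = [T, T, T]
r4 m[φ0→A] = [F, T, T]
r4 m[φ1→M] = [T, T, F]
r4 m[φ1→C] = [T, T, T]
r4 m[φ1→H] = [F, T, T]
r4 m[φ2→H] = [T, T, T]
r4 m[φ2→P] = [T, T, T]
r4 m[φ3→B] = [T, T, T]
r4 m[φ3→Q] = [T, F, F]
r4 m[φ4→C] = [F, F, T]
r4 m[φ5→B] = [F, F, T]
r4 m[M→φ0] = [T, T, F]
r4 m[M→φ1] = [T, T, T]
r4 m[C→φ1] = [F, F, T]
r4 m[C→φ4] = [T, T, T]
r4 m[B→φ0] = [F, F, T]
r4 m[B→φ3] = [F, F, T]
r4 m[B→φ5] = [T, T, T]
r4 m[H→φ1] = [T, T, T]
r4 m[H→φ2] = [F, T, T]
r4 m[P→φ2] = [T, T, T]
r4 m[A→φ0] = [T, T, T]
r4 m[Q→φ3] = [T, T, T]
r5 m[φ0→M] = [T, T, T]
r5 m[φ0→B] = [T, T, T]
r5 m[φ0→A] = [F, T, T]
r5 m[φ1→M] = [T, T, F]
r5 m[φ1→C] = [T, T, T]
r5 m[φ1→H] = [F, T, T]
r5 m[φ2→H] = [T, T, T]
r5 m[φ2→P] = [T, T, T]
r5 m[φ3→B] = [T, T, T]
r5 m[φ3→Q] = [T, F, F]
r5 m[φ4→C] = [F, F, T]
r5 m[φ5→B] = [F, F, T]
r5 m[M→φ0] = [T, T, F]
r5 m[M→φ1] = [T, T, T]
r5 m[C→φ1] = [F, F, T]
r5 m[C→φ4] = [T, T, T]
r5 m[B→φ0] = [F, F, T]
r5 m[B→φ3] = [F, F, T]
r5 m[B→φ5] = [T, T, T]
r5 m[H→φ1] = [T, T, T]
r5 m[H→φ2] = [F, T, T]
r5 m[P→φ2] = [T, T, T]
r5 m[A→φ0] = [T, T, T]
r5 m[Q→φ3] = [T, T, T]
fixed point reached at round 5
b[Q] = ⊗ incoming = [T, F, F]

b[Q] = [T, F, F]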